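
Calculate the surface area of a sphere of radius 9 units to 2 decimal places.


Shape: sphere
Radius r = 9 units
Formula: SA = 4 * pi * r^2
r^2 = 81
SA = 4 * pi * 81
SA = 324 * pi
SA = 1017.88
1017.88 units^2


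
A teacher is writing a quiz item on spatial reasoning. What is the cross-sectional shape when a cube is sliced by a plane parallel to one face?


Solid: cube
Cutting plane: parallel to one face
Visualize the intersection of the plane with the solid's surface.
The boundary of the cut region is a square.
square


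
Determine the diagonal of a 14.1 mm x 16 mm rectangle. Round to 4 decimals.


Shape: rectangle (diagonal via Pythagoras)
Sides: 14.1 mm and 16 mm
Formula: d = sqrt(l^2 + w^2)
l^2 = 198.81, w^2 = 256
l^2 + w^2 = 454.81
d = sqrt(454.81)
d = 21.3263
21.3263 mm


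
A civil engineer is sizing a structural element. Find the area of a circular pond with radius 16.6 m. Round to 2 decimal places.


Shape: circle
Radius r = 16.6 m
Formula: A = pi * r^2
r^2 = 16.6^2 = 275.56
A = pi * 275.56
A = 865.7
865.7 m^2


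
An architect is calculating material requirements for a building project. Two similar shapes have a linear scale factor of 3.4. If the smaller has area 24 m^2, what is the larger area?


Linear scale factor k = 3.4
Original area = 24 m^2
Rule: under a linear scaling by k, areas scale by k^2.
k^2 = 3.4^2 = 11.56
New area = 24 * 11.56
New area = 277.44
277.44 m^2


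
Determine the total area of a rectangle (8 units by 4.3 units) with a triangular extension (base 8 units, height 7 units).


Composite shape: rectangle + triangle
Rectangle area = 8 * 4.3 = 34.4
Triangle area = 0.5 * 8 * 7 = 28
Total = 34.4 + 28
Total = 62.4
62.4 units^2


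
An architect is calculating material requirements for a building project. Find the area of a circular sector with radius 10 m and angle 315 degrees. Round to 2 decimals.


Shape: circular sector
Radius r = 10 m, Angle = 315 degrees
Formula: A = (angle/360) * pi * r^2
r^2 = 100
Fraction of circle = 315/360
A = (315/360) * pi * 100
A = 87.5 * pi
A = 274.89
274.89 m^2


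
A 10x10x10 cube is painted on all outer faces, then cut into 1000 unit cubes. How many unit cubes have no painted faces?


Large cube: 10 x 10 x 10, cut into unit cubes.
n = 10, so n - 2 = 8
Unpainted cubes form the interior (n - 2)^3 block.
(n - 2)^3 = 8^3 = 512
512 unit cubes


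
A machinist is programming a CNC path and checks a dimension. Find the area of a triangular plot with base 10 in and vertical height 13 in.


Shape: triangle
Base b = 10 in, Height h = 13 in
Formula: A = (1/2) * b * h
A = 0.5 * 10 * 13
A = 0.5 * 130
A = 65
65 in^2


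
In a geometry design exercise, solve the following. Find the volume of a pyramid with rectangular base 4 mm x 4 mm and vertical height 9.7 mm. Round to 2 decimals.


Shape: rectangular pyramid
Base: 4 mm x 4 mm, Height h = 9.7 mm
Formula: V = (1/3) * base_area * h
base_area = 4 * 4 = 16
base_area * h = 16 * 9.7 = 155.2
V = 155.2 / 3
V = 51.73
51.73 mm^3


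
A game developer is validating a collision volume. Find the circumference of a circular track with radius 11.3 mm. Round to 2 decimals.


Shape: circle
Radius r = 11.3 mm
Formula: C = 2 * pi * r
C = 2 * pi * 11.3
C = 22.6 * pi
C = 71
71 mm


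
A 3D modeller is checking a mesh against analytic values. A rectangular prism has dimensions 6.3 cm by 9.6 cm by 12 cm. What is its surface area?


Shape: rectangular prism
l = 6.3 cm, w = 9.6 cm, h = 12 cm
Formula: SA = 2(lw + lh + wh)
lw = 60.48, lh = 75.6, wh = 115.2
lw + lh + wh = 251.28
SA = 2 * 251.28
SA = 502.56
502.56 cm^2


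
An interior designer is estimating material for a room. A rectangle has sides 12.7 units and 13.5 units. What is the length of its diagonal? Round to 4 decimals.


Shape: rectangle (diagonal via Pythagoras)
Sides: 12.7 units and 13.5 units
Formula: d = sqrt(l^2 + w^2)
l^2 = 161.29, w^2 = 182.25
l^2 + w^2 = 343.54
d = sqrt(343.54)
d = 18.5348
18.5348 units


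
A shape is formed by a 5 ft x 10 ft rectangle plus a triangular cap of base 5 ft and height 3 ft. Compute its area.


Composite shape: rectangle + triangle
Rectangle area = 5 * 10 = 50
Triangle area = 0.5 * 5 * 3 = 7.5
Total = 50 + 7.5
Total = 57.5
57.5 ft^2


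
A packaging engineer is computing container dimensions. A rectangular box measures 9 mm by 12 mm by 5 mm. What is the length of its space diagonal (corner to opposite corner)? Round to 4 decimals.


Shape: rectangular box (space diagonal)
l = 9 mm, w = 12 mm, h = 5 mm
Visualize: the diagonal of the base, then a right triangle with that diagonal and the height.
Formula: d = sqrt(l^2 + w^2 + h^2)
l^2 + w^2 + h^2 = 81 + 144 + 25 = 250
d = sqrt(250)
d = 15.8114
15.8114 mm


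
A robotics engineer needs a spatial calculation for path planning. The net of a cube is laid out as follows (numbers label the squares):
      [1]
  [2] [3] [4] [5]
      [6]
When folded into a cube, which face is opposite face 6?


Net: cross layout. Take square 3 as the base (bottom).
Fold the four squares in the horizontal row up around 3: 2 -> left, 4 -> right, 5 wraps to the top.
Fold 1 and 6 up from 3: 1 -> back, 6 -> front.
Opposite pairs are therefore: (1, 6), (2, 4), (3, 5).
Face 6 is opposite face 1.
face 1


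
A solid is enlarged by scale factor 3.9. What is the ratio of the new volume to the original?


Linear scale factor k = 3.9
Rule: under a linear scaling by k, volumes scale by k^3.
k^3 = 3.9 * 3.9 * 3.9
k^3 = 15.21 * 3.9
k^3 = 59.319
Volume scales by a factor of 59.319.
59.319 (dimensionless)


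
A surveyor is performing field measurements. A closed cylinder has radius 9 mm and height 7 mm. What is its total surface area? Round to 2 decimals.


Shape: closed cylinder
Radius r = 9 mm, Height h = 7 mm
Formula: SA = 2*pi*r^2 + 2*pi*r*h = 2*pi*r*(r + h)
r + h = 16
2 * r * (r + h) = 2 * 9 * 16 = 288
SA = 288 * pi
SA = 904.78
904.78 mm^2


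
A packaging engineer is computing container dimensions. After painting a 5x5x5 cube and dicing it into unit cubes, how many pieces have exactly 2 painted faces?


Large cube: 5 x 5 x 5, cut into unit cubes.
n = 5, so n - 2 = 3
Cubes with 2 painted faces lie along the edges, excluding corners.
A cube has 12 edges; each contributes (n - 2) = 3 such cubes.
Count = 12 * 3 = 36
36 unit cubes


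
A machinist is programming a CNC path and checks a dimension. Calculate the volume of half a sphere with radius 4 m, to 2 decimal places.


Shape: hemisphere (half of a sphere)
Radius r = 4 m
Formula: V = (1/2) * (4/3) * pi * r^3 = (2/3) * pi * r^3
r^3 = 64
(2/3) * 64 = 42.666667
V = 42.666667 * pi
V = 134.04
134.04 m^3


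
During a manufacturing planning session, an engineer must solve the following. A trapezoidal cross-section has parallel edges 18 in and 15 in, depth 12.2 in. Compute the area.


Shape: trapezoid
Parallel sides a = 18 in, b = 15 in; Height h = 12.2 in
Formula: A = (a + b) * h / 2
a + b = 18 + 15 = 33
A = 33 * 12.2 / 2
A = 402.6 / 2
A = 201.3
201.3 in^2


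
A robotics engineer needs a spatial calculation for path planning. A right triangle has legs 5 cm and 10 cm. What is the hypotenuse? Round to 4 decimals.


Shape: right triangle
Legs a = 5 cm, b = 10 cm
Formula: c = sqrt(a^2 + b^2)
a^2 = 25, b^2 = 100
a^2 + b^2 = 125
c = sqrt(125)
c = 11.1803
11.1803 cm


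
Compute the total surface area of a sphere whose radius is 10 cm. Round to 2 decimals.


Shape: sphere
Radius r = 10 cm
Formula: SA = 4 * pi * r^2
r^2 = 100
SA = 4 * pi * 100
SA = 400 * pi
SA = 1256.64
1256.64 cm^2


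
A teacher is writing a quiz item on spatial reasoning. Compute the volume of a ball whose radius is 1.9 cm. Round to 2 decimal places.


Shape: sphere
Radius r = 1.9 cm
Formula: V = (4/3) * pi * r^3
r^3 = 6.859
(4/3) * 6.859 = 9.145333
V = 9.145333 * pi
V = 28.73
28.73 cm^3


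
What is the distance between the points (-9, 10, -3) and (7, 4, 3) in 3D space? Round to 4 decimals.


3D distance between two points
P1 = (-9, 10, -3), P2 = (7, 4, 3)
Formula: d = sqrt((x2-x1)^2 + (y2-y1)^2 + (z2-z1)^2)
dx = 7 - -9 = 16
dy = 4 - 10 = -6
dz = 3 - -3 = 6
dx^2 + dy^2 + dz^2 = 256 + 36 + 36 = 328
d = sqrt(328)
d = 18.1108
18.1108 units


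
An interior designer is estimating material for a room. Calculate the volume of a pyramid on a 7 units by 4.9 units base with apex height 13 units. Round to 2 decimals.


Shape: rectangular pyramid
Base: 7 units x 4.9 units, Height h = 13 units
Formula: V = (1/3) * base_area * h
base_area = 7 * 4.9 = 34.3
base_area * h = 34.3 * 13 = 445.9
V = 445.9 / 3
V = 148.63
148.63 units^3


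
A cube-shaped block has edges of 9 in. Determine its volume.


Shape: cube
Side s = 9 in
Formula: V = s^3
V = 9 * 9 * 9
V = 81 * 9
V = 729
729 in^3


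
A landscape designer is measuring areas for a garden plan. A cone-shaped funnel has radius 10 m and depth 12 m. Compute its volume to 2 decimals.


Shape: cone
Radius r = 10 m, Height h = 12 m
Formula: V = (1/3) * pi * r^2 * h
r^2 = 100
pi * r^2 * h = pi * 100 * 12 = 1200 * pi
V = 1200 * pi / 3
V = 1256.64
1256.64 m^3


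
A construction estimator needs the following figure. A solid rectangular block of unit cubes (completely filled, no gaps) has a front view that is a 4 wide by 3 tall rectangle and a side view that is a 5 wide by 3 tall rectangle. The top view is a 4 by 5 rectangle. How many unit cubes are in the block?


Orthographic views of a solid rectangular block:
Front view 4 x 3 -> length = 4, height = 3
Side view 5 x 3 -> width = 5, height = 3 (consistent)
Top view 4 x 5 -> confirms length = 4, width = 5
The block is 4 x 5 x 3.
Total unit cubes = 4 * 5 * 3 = 60
60 unit cubes


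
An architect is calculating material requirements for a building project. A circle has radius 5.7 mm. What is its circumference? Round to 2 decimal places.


Shape: circle
Radius r = 5.7 mm
Formula: C = 2 * pi * r
C = 2 * pi * 5.7
C = 11.4 * pi
C = 35.81
35.81 mm


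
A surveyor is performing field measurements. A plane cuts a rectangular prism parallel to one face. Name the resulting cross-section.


Solid: rectangular prism
Cutting plane: parallel to one face
Visualize the intersection of the plane with the solid's surface.
The boundary of the cut region is a rectangle.
rectangle


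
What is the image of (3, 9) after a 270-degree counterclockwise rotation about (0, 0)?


Transformation: rotation about the origin
Original point: (3, 9)
Rule for 270 deg counterclockwise: (x, y) -> (y, -x)
Apply: (3, 9) -> (9, -3)
(9, -3)


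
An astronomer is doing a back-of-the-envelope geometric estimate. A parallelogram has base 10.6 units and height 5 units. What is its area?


Shape: parallelogram
Base b = 10.6 units, Height h = 5 units
Formula: A = b * h
A = 10.6 * 5
A = 53
53 units^2


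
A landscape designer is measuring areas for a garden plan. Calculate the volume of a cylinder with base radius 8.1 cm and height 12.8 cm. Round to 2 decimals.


Shape: cylinder
Radius r = 8.1 cm, Height h = 12.8 cm
Formula: V = pi * r^2 * h
r^2 = 65.61
V = pi * 65.61 * 12.8
V = 839.808 * pi
V = 2638.33
2638.33 cm^3


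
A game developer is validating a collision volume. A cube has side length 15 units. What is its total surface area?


Shape: cube
Side s = 15 units
A cube has 6 square faces.
Formula: SA = 6 * s^2
s^2 = 225
SA = 6 * 225
SA = 1350
1350 units^2


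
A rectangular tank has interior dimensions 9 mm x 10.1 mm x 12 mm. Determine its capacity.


Shape: rectangular prism
l = 9 mm, w = 10.1 mm, h = 12 mm
Formula: V = l * w * h
V = 9 * 10.1 * 12
V = 90.9 * 12
V = 1090.8
1090.8 mm^3


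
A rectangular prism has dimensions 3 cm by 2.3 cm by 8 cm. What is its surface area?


Shape: rectangular prism
l = 3 cm, w = 2.3 cm, h = 8 cm
Formula: SA = 2(lw + lh + wh)
lw = 6.9, lh = 24, wh = 18.4
lw + lh + wh = 49.3
SA = 2 * 49.3
SA = 98.6
98.6 cm^2


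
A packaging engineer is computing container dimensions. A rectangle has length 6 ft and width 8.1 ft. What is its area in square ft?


Shape: rectangle
Length l = 6 ft, Width w = 8.1 ft
Formula: A = l * w
A = 6 * 8.1
A = 48.6
48.6 ft^2


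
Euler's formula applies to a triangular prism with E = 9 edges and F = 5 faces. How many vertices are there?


Polyhedron: triangular prism
Euler's formula for convex polyhedra: V - E + F = 2
Given: E = 9 edges and F = 5 faces
Solve for V:
V = 2 + E - F = 2 + 9 - 5 = 6
6 vertices


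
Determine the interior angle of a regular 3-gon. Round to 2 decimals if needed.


Shape: regular triangle (3 sides)
Formula: interior angle = (n - 2) * 180 / n
(n - 2) = 1
(n - 2) * 180 = 180
angle = 180 / 3
angle = 60
60 degrees


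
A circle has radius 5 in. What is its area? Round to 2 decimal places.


Shape: circle
Radius r = 5 in
Formula: A = pi * r^2
r^2 = 5^2 = 25
A = pi * 25
A = 78.54
78.54 in^2


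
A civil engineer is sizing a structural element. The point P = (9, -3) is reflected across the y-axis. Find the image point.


Transformation: reflection
Original point: (9, -3)
Rule for reflection over the y-axis: (x, y) -> (-x, y)
Apply: (9, -3) -> (-9, -3)
(-9, -3)


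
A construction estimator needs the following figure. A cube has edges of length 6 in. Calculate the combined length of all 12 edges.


Shape: cube
Side s = 6 in
A cube has 12 edges, all equal.
Formula: total edge length = 12 * s
Total = 12 * 6
Total = 72
72 in


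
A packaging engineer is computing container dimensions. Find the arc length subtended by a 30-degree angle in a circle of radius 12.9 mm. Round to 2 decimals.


Shape: circular arc
Radius r = 12.9 mm, Angle = 30 degrees
Formula: L = (angle/360) * 2 * pi * r
2 * pi * r = 25.8 * pi
L = (30/360) * 25.8 * pi
L = 2.15 * pi
L = 6.75
6.75 mm


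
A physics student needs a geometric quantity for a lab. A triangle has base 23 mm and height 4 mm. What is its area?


Shape: triangle
Base b = 23 mm, Height h = 4 mm
Formula: A = (1/2) * b * h
A = 0.5 * 23 * 4
A = 0.5 * 92
A = 46
46 mm^2


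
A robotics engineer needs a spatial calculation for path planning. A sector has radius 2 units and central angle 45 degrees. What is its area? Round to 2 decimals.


Shape: circular sector
Radius r = 2 units, Angle = 45 degrees
Formula: A = (angle/360) * pi * r^2
r^2 = 4
Fraction of circle = 45/360
A = (45/360) * pi * 4
A = 0.5 * pi
A = 1.57
1.57 units^2


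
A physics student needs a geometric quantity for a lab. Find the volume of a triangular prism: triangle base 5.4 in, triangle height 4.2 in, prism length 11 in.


Shape: triangular prism
Triangle base = 5.4 in, triangle height = 4.2 in, prism length L = 11 in
Formula: V = (1/2 * b * h_tri) * L
Cross-section area = 0.5 * 5.4 * 4.2 = 11.34
V = 11.34 * 11
V = 124.74
124.74 in^3


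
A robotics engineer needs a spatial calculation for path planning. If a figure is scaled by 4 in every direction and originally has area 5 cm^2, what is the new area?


Linear scale factor k = 4
Original area = 5 cm^2
Rule: under a linear scaling by k, areas scale by k^2.
k^2 = 4^2 = 16
New area = 5 * 16
New area = 80
80 cm^2


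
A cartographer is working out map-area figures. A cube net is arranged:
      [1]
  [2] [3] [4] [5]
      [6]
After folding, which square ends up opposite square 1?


Net: cross layout. Take square 3 as the base (bottom).
Fold the four squares in the horizontal row up around 3: 2 -> left, 4 -> right, 5 wraps to the top.
Fold 1 and 6 up from 3: 1 -> back, 6 -> front.
Opposite pairs are therefore: (1, 6), (2, 4), (3, 5).
Face 1 is opposite face 6.
face 6


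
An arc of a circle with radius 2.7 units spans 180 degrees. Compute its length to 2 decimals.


Shape: circular arc
Radius r = 2.7 units, Angle = 180 degrees
Formula: L = (angle/360) * 2 * pi * r
2 * pi * r = 5.4 * pi
L = (180/360) * 5.4 * pi
L = 2.7 * pi
L = 8.48
8.48 units


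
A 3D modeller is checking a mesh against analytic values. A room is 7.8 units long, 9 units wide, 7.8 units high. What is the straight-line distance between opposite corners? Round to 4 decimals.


Shape: rectangular box (space diagonal)
l = 7.8 units, w = 9 units, h = 7.8 units
Visualize: the diagonal of the base, then a right triangle with that diagonal and the height.
Formula: d = sqrt(l^2 + w^2 + h^2)
l^2 + w^2 + h^2 = 60.84 + 81 + 60.84 = 202.68
d = sqrt(202.68)
d = 14.2366
14.2366 units


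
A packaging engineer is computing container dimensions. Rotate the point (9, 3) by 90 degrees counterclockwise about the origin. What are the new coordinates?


Transformation: rotation about the origin
Original point: (9, 3)
Rule for 90 deg counterclockwise: (x, y) -> (-y, x)
Apply: (9, 3) -> (-3, 9)
(-3, 9)


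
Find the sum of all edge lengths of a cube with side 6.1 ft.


Shape: cube
Side s = 6.1 ft
A cube has 12 edges, all equal.
Formula: total edge length = 12 * s
Total = 12 * 6.1
Total = 73.2
73.2 ft


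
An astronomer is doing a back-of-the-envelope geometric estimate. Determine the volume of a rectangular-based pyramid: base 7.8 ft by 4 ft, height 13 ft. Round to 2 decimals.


Shape: rectangular pyramid
Base: 7.8 ft x 4 ft, Height h = 13 ft
Formula: V = (1/3) * base_area * h
base_area = 7.8 * 4 = 31.2
base_area * h = 31.2 * 13 = 405.6
V = 405.6 / 3
V = 135.2
135.2 ft^3


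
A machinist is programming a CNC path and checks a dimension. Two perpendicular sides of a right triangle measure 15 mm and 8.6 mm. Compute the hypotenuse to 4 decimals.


Shape: right triangle
Legs a = 15 mm, b = 8.6 mm
Formula: c = sqrt(a^2 + b^2)
a^2 = 225, b^2 = 73.96
a^2 + b^2 = 298.96
c = sqrt(298.96)
c = 17.2905
17.2905 mm


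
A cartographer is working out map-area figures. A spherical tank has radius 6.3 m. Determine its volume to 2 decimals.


Shape: sphere
Radius r = 6.3 m
Formula: V = (4/3) * pi * r^3
r^3 = 250.047
(4/3) * 250.047 = 333.396
V = 333.396 * pi
V = 1047.39
1047.39 m^3


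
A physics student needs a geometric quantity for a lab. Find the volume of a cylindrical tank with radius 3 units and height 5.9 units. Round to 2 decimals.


Shape: cylinder
Radius r = 3 units, Height h = 5.9 units
Formula: V = pi * r^2 * h
r^2 = 9
V = pi * 9 * 5.9
V = 53.1 * pi
V = 166.82
166.82 units^3


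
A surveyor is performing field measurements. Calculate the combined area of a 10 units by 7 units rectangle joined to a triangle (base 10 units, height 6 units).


Composite shape: rectangle + triangle
Rectangle area = 10 * 7 = 70
Triangle area = 0.5 * 10 * 6 = 30
Total = 70 + 30
Total = 100
100 units^2


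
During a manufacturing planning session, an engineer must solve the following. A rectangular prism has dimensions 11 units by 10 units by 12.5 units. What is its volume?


Shape: rectangular prism
l = 11 units, w = 10 units, h = 12.5 units
Formula: V = l * w * h
V = 11 * 10 * 12.5
V = 110 * 12.5
V = 1375
1375 units^3


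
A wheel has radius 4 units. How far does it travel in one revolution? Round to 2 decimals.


Shape: circle
Radius r = 4 units
Formula: C = 2 * pi * r
C = 2 * pi * 4
C = 8 * pi
C = 25.13
25.13 units


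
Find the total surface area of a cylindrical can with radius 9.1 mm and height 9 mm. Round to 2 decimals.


Shape: closed cylinder
Radius r = 9.1 mm, Height h = 9 mm
Formula: SA = 2*pi*r^2 + 2*pi*r*h = 2*pi*r*(r + h)
r + h = 18.1
2 * r * (r + h) = 2 * 9.1 * 18.1 = 329.42
SA = 329.42 * pi
SA = 1034.9
1034.9 mm^2


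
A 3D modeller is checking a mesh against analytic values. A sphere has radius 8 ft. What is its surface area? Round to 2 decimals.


Shape: sphere
Radius r = 8 ft
Formula: SA = 4 * pi * r^2
r^2 = 64
SA = 4 * pi * 64
SA = 256 * pi
SA = 804.25
804.25 ft^2


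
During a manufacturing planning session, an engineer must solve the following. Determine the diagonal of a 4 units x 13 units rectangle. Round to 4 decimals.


Shape: rectangle (diagonal via Pythagoras)
Sides: 4 units and 13 units
Formula: d = sqrt(l^2 + w^2)
l^2 = 16, w^2 = 169
l^2 + w^2 = 185
d = sqrt(185)
d = 13.6015
13.6015 units


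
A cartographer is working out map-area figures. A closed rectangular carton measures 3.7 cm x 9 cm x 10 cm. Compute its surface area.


Shape: rectangular prism
l = 3.7 cm, w = 9 cm, h = 10 cm
Formula: SA = 2(lw + lh + wh)
lw = 33.3, lh = 37, wh = 90
lw + lh + wh = 160.3
SA = 2 * 160.3
SA = 320.6
320.6 cm^2


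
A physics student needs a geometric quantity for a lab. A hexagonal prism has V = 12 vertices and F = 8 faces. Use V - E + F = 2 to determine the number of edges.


Polyhedron: hexagonal prism
Euler's formula for convex polyhedra: V - E + F = 2
Given: V = 12 vertices and F = 8 faces
Solve for E:
E = V + F - 2 = 12 + 8 - 2 = 18
18 edges


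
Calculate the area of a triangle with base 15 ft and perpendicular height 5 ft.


Shape: triangle
Base b = 15 ft, Height h = 5 ft
Formula: A = (1/2) * b * h
A = 0.5 * 15 * 5
A = 0.5 * 75
A = 37.5
37.5 ft^2


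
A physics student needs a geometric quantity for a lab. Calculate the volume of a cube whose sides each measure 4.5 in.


Shape: cube
Side s = 4.5 in
Formula: V = s^3
V = 4.5 * 4.5 * 4.5
V = 20.25 * 4.5
V = 91.125
91.125 in^3


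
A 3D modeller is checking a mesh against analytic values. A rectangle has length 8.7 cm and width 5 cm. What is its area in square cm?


Shape: rectangle
Length l = 8.7 cm, Width w = 5 cm
Formula: A = l * w
A = 8.7 * 5
A = 43.5
43.5 cm^2


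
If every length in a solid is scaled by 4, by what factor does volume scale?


Linear scale factor k = 4
Rule: under a linear scaling by k, volumes scale by k^3.
k^3 = 4 * 4 * 4
k^3 = 16 * 4
k^3 = 64
Volume scales by a factor of 64.
64 (dimensionless)


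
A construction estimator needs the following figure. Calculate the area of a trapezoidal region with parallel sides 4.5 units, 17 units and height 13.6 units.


Shape: trapezoid
Parallel sides a = 4.5 units, b = 17 units; Height h = 13.6 units
Formula: A = (a + b) * h / 2
a + b = 4.5 + 17 = 21.5
A = 21.5 * 13.6 / 2
A = 292.4 / 2
A = 146.2
146.2 units^2


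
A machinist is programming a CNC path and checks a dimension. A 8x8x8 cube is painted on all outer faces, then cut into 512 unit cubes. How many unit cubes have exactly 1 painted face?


Large cube: 8 x 8 x 8, cut into unit cubes.
n = 8, so n - 2 = 6
Cubes with 1 painted face lie in the interior of each face.
A cube has 6 faces; each contributes (n - 2)^2 = 36 such cubes.
Count = 6 * 36 = 216
216 unit cubes


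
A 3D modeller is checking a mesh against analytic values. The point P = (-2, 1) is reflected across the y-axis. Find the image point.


Transformation: reflection
Original point: (-2, 1)
Rule for reflection over the y-axis: (x, y) -> (-x, y)
Apply: (-2, 1) -> (2, 1)
(2, 1)


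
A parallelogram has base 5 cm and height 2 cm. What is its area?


Shape: parallelogram
Base b = 5 cm, Height h = 2 cm
Formula: A = b * h
A = 5 * 2
A = 10
10 cm^2


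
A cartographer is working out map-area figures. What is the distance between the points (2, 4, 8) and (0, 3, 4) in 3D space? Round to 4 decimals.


3D distance between two points
P1 = (2, 4, 8), P2 = (0, 3, 4)
Formula: d = sqrt((x2-x1)^2 + (y2-y1)^2 + (z2-z1)^2)
dx = 0 - 2 = -2
dy = 3 - 4 = -1
dz = 4 - 8 = -4
dx^2 + dy^2 + dz^2 = 4 + 1 + 16 = 21
d = sqrt(21)
d = 4.5826
4.5826 units


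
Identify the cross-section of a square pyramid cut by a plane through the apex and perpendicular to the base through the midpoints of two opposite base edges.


Solid: square pyramid
Cutting plane: through the apex and perpendicular to the base through the midpoints of two opposite base edges
Visualize the intersection of the plane with the solid's surface.
The boundary of the cut region is a isosceles triangle.
isosceles triangle


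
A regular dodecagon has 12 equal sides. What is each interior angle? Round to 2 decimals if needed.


Shape: regular dodecagon (12 sides)
Formula: interior angle = (n - 2) * 180 / n
(n - 2) = 10
(n - 2) * 180 = 1800
angle = 1800 / 12
angle = 150
150 degrees


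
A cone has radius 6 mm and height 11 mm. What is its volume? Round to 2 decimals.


Shape: cone
Radius r = 6 mm, Height h = 11 mm
Formula: V = (1/3) * pi * r^2 * h
r^2 = 36
pi * r^2 * h = pi * 36 * 11 = 396 * pi
V = 396 * pi / 3
V = 414.69
414.69 mm^3


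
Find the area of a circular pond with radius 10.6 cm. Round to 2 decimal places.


Shape: circle
Radius r = 10.6 cm
Formula: A = pi * r^2
r^2 = 10.6^2 = 112.36
A = pi * 112.36
A = 352.99
352.99 cm^2


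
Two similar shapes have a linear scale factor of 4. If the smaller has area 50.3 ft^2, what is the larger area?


Linear scale factor k = 4
Original area = 50.3 ft^2
Rule: under a linear scaling by k, areas scale by k^2.
k^2 = 4^2 = 16
New area = 50.3 * 16
New area = 804.8
804.8 ft^2


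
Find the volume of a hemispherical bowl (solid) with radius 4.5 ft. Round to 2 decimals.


Shape: hemisphere (half of a sphere)
Radius r = 4.5 ft
Formula: V = (1/2) * (4/3) * pi * r^3 = (2/3) * pi * r^3
r^3 = 91.125
(2/3) * 91.125 = 60.75
V = 60.75 * pi
V = 190.85
190.85 ft^3


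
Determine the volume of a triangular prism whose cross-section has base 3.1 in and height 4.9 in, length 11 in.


Shape: triangular prism
Triangle base = 3.1 in, triangle height = 4.9 in, prism length L = 11 in
Formula: V = (1/2 * b * h_tri) * L
Cross-section area = 0.5 * 3.1 * 4.9 = 7.595
V = 7.595 * 11
V = 83.545
83.545 in^3


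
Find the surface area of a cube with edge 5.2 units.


Shape: cube
Side s = 5.2 units
A cube has 6 square faces.
Formula: SA = 6 * s^2
s^2 = 27.04
SA = 6 * 27.04
SA = 162.24
162.24 units^2


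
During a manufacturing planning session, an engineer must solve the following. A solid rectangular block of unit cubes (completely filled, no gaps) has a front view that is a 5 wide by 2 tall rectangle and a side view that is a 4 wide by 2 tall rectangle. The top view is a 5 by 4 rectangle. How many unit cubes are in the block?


Orthographic views of a solid rectangular block:
Front view 5 x 2 -> length = 5, height = 2
Side view 4 x 2 -> width = 4, height = 2 (consistent)
Top view 5 x 4 -> confirms length = 5, width = 4
The block is 5 x 4 x 2.
Total unit cubes = 5 * 4 * 2 = 40
40 unit cubes


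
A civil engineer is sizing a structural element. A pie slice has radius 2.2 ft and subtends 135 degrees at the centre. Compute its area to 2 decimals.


Shape: circular sector
Radius r = 2.2 ft, Angle = 135 degrees
Formula: A = (angle/360) * pi * r^2
r^2 = 4.84
Fraction of circle = 135/360
A = (135/360) * pi * 4.84
A = 1.815 * pi
A = 5.7
5.7 ft^2


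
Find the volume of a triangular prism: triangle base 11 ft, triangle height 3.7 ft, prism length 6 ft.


Shape: triangular prism
Triangle base = 11 ft, triangle height = 3.7 ft, prism length L = 6 ft
Formula: V = (1/2 * b * h_tri) * L
Cross-section area = 0.5 * 11 * 3.7 = 20.35
V = 20.35 * 6
V = 122.1
122.1 ft^3


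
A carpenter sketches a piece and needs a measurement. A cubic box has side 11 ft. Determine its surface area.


Shape: cube
Side s = 11 ft
A cube has 6 square faces.
Formula: SA = 6 * s^2
s^2 = 121
SA = 6 * 121
SA = 726
726 ft^2


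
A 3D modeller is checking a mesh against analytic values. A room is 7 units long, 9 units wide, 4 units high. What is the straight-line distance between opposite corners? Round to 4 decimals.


Shape: rectangular box (space diagonal)
l = 7 units, w = 9 units, h = 4 units
Visualize: the diagonal of the base, then a right triangle with that diagonal and the height.
Formula: d = sqrt(l^2 + w^2 + h^2)
l^2 + w^2 + h^2 = 49 + 81 + 16 = 146
d = sqrt(146)
d = 12.083
12.083 units


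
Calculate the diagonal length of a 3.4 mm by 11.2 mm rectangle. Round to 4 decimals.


Shape: rectangle (diagonal via Pythagoras)
Sides: 3.4 mm and 11.2 mm
Formula: d = sqrt(l^2 + w^2)
l^2 = 11.56, w^2 = 125.44
l^2 + w^2 = 137
d = sqrt(137)
d = 11.7047
11.7047 mm


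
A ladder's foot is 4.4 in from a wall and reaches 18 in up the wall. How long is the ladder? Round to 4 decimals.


Shape: right triangle
Legs a = 4.4 in, b = 18 in
Formula: c = sqrt(a^2 + b^2)
a^2 = 19.36, b^2 = 324
a^2 + b^2 = 343.36
c = sqrt(343.36)
c = 18.53
18.53 in


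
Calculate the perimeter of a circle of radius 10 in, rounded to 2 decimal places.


Shape: circle
Radius r = 10 in
Formula: C = 2 * pi * r
C = 2 * pi * 10
C = 20 * pi
C = 62.83
62.83 in


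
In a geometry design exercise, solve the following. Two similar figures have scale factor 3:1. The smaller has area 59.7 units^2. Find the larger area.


Linear scale factor k = 3
Original area = 59.7 units^2
Rule: under a linear scaling by k, areas scale by k^2.
k^2 = 3^2 = 9
New area = 59.7 * 9
New area = 537.3
537.3 units^2


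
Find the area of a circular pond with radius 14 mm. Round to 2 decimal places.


Shape: circle
Radius r = 14 mm
Formula: A = pi * r^2
r^2 = 14^2 = 196
A = pi * 196
A = 615.75
615.75 mm^2


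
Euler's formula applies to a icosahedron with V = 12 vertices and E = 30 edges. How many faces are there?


Polyhedron: icosahedron
Euler's formula for convex polyhedra: V - E + F = 2
Given: V = 12 vertices and E = 30 edges
Solve for F:
F = 2 + E - V = 2 + 30 - 12 = 20
20 faces


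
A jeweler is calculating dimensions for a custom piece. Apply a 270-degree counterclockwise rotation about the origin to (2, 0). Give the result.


Transformation: rotation about the origin
Original point: (2, 0)
Rule for 270 deg counterclockwise: (x, y) -> (y, -x)
Apply: (2, 0) -> (0, -2)
(0, -2)


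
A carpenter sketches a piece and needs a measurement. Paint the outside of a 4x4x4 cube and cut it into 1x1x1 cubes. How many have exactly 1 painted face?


Large cube: 4 x 4 x 4, cut into unit cubes.
n = 4, so n - 2 = 2
Cubes with 1 painted face lie in the interior of each face.
A cube has 6 faces; each contributes (n - 2)^2 = 4 such cubes.
Count = 6 * 4 = 24
24 unit cubes


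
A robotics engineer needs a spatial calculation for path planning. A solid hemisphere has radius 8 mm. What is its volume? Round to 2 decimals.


Shape: hemisphere (half of a sphere)
Radius r = 8 mm
Formula: V = (1/2) * (4/3) * pi * r^3 = (2/3) * pi * r^3
r^3 = 512
(2/3) * 512 = 341.333333
V = 341.333333 * pi
V = 1072.33
1072.33 mm^3


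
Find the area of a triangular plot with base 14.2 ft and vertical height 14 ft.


Shape: triangle
Base b = 14.2 ft, Height h = 14 ft
Formula: A = (1/2) * b * h
A = 0.5 * 14.2 * 14
A = 0.5 * 198.8
A = 99.4
99.4 ft^2


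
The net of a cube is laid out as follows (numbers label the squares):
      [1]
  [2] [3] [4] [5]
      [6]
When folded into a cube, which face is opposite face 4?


Net: cross layout. Take square 3 as the base (bottom).
Fold the four squares in the horizontal row up around 3: 2 -> left, 4 -> right, 5 wraps to the top.
Fold 1 and 6 up from 3: 1 -> back, 6 -> front.
Opposite pairs are therefore: (1, 6), (2, 4), (3, 5).
Face 4 is opposite face 2.
face 2


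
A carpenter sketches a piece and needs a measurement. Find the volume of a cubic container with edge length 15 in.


Shape: cube
Side s = 15 in
Formula: V = s^3
V = 15 * 15 * 15
V = 225 * 15
V = 3375
3375 in^3


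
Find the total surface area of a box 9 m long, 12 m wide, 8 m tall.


Shape: rectangular prism
l = 9 m, w = 12 m, h = 8 m
Formula: SA = 2(lw + lh + wh)
lw = 108, lh = 72, wh = 96
lw + lh + wh = 276
SA = 2 * 276
SA = 552
552 m^2


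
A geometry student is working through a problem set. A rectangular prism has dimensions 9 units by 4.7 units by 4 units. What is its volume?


Shape: rectangular prism
l = 9 units, w = 4.7 units, h = 4 units
Formula: V = l * w * h
V = 9 * 4.7 * 4
V = 42.3 * 4
V = 169.2
169.2 units^3


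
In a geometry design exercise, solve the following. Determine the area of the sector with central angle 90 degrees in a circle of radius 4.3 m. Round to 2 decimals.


Shape: circular sector
Radius r = 4.3 m, Angle = 90 degrees
Formula: A = (angle/360) * pi * r^2
r^2 = 18.49
Fraction of circle = 90/360
A = (90/360) * pi * 18.49
A = 4.6225 * pi
A = 14.52
14.52 m^2


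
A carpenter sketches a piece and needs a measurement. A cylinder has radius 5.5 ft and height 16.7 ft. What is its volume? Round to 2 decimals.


Shape: cylinder
Radius r = 5.5 ft, Height h = 16.7 ft
Formula: V = pi * r^2 * h
r^2 = 30.25
V = pi * 30.25 * 16.7
V = 505.175 * pi
V = 1587.05
1587.05 ft^3


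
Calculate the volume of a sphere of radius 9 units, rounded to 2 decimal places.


Shape: sphere
Radius r = 9 units
Formula: V = (4/3) * pi * r^3
r^3 = 729
(4/3) * 729 = 972
V = 972 * pi
V = 3053.63
3053.63 units^3


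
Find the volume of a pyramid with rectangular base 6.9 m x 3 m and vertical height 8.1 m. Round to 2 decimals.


Shape: rectangular pyramid
Base: 6.9 m x 3 m, Height h = 8.1 m
Formula: V = (1/3) * base_area * h
base_area = 6.9 * 3 = 20.7
base_area * h = 20.7 * 8.1 = 167.67
V = 167.67 / 3
V = 55.89
55.89 m^3


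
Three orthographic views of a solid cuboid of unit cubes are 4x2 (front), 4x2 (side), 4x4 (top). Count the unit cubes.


Orthographic views of a solid rectangular block:
Front view 4 x 2 -> length = 4, height = 2
Side view 4 x 2 -> width = 4, height = 2 (consistent)
Top view 4 x 4 -> confirms length = 4, width = 4
The block is 4 x 4 x 2.
Total unit cubes = 4 * 4 * 2 = 32
32 unit cubes


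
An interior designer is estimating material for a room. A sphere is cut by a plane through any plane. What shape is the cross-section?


Solid: sphere
Cutting plane: through any plane
Visualize the intersection of the plane with the solid's surface.
The boundary of the cut region is a circle.
circle


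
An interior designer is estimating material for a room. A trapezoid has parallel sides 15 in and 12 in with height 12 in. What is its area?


Shape: trapezoid
Parallel sides a = 15 in, b = 12 in; Height h = 12 in
Formula: A = (a + b) * h / 2
a + b = 15 + 12 = 27
A = 27 * 12 / 2
A = 324 / 2
A = 162
162 in^2


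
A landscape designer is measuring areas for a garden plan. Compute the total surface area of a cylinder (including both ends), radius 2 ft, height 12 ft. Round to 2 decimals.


Shape: closed cylinder
Radius r = 2 ft, Height h = 12 ft
Formula: SA = 2*pi*r^2 + 2*pi*r*h = 2*pi*r*(r + h)
r + h = 14
2 * r * (r + h) = 2 * 2 * 14 = 56
SA = 56 * pi
SA = 175.93
175.93 ft^2


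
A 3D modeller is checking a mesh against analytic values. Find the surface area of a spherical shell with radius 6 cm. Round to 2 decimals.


Shape: sphere
Radius r = 6 cm
Formula: SA = 4 * pi * r^2
r^2 = 36
SA = 4 * pi * 36
SA = 144 * pi
SA = 452.39
452.39 cm^2


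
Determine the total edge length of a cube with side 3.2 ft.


Shape: cube
Side s = 3.2 ft
A cube has 12 edges, all equal.
Formula: total edge length = 12 * s
Total = 12 * 3.2
Total = 38.4
38.4 ft


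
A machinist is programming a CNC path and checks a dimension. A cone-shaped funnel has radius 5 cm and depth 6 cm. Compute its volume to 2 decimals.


Shape: cone
Radius r = 5 cm, Height h = 6 cm
Formula: V = (1/3) * pi * r^2 * h
r^2 = 25
pi * r^2 * h = pi * 25 * 6 = 150 * pi
V = 150 * pi / 3
V = 157.08
157.08 cm^3


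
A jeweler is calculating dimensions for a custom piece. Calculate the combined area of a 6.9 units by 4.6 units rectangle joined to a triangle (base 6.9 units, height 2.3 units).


Composite shape: rectangle + triangle
Rectangle area = 6.9 * 4.6 = 31.74
Triangle area = 0.5 * 6.9 * 2.3 = 7.935
Total = 31.74 + 7.935
Total = 39.675
39.675 units^2


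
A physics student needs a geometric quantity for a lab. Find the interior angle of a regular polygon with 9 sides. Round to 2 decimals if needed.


Shape: regular nonagon (9 sides)
Formula: interior angle = (n - 2) * 180 / n
(n - 2) = 7
(n - 2) * 180 = 1260
angle = 1260 / 9
angle = 140
140 degrees


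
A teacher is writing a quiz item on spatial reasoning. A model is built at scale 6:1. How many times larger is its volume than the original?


Linear scale factor k = 6
Rule: under a linear scaling by k, volumes scale by k^3.
k^3 = 6 * 6 * 6
k^3 = 36 * 6
k^3 = 216
Volume scales by a factor of 216.
216 (dimensionless)


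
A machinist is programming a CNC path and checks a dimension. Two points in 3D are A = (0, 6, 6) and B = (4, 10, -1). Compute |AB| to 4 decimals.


3D distance between two points
P1 = (0, 6, 6), P2 = (4, 10, -1)
Formula: d = sqrt((x2-x1)^2 + (y2-y1)^2 + (z2-z1)^2)
dx = 4 - 0 = 4
dy = 10 - 6 = 4
dz = -1 - 6 = -7
dx^2 + dy^2 + dz^2 = 16 + 16 + 49 = 81
d = sqrt(81)
d = 9.0
9 units


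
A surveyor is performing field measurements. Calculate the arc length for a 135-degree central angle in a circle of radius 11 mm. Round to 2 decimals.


Shape: circular arc
Radius r = 11 mm, Angle = 135 degrees
Formula: L = (angle/360) * 2 * pi * r
2 * pi * r = 22 * pi
L = (135/360) * 22 * pi
L = 8.25 * pi
L = 25.92
25.92 mm


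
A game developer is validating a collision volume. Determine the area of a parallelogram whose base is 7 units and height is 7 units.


Shape: parallelogram
Base b = 7 units, Height h = 7 units
Formula: A = b * h
A = 7 * 7
A = 49
49 units^2


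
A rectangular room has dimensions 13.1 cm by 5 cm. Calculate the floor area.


Shape: rectangle
Length l = 13.1 cm, Width w = 5 cm
Formula: A = l * w
A = 13.1 * 5
A = 65.5
65.5 cm^2


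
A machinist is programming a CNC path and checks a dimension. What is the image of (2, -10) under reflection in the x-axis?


Transformation: reflection
Original point: (2, -10)
Rule for reflection over the x-axis: (x, y) -> (x, -y)
Apply: (2, -10) -> (2, 10)
(2, 10)


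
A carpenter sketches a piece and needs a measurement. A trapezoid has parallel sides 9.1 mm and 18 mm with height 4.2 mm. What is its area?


Shape: trapezoid
Parallel sides a = 9.1 mm, b = 18 mm; Height h = 4.2 mm
Formula: A = (a + b) * h / 2
a + b = 9.1 + 18 = 27.1
A = 27.1 * 4.2 / 2
A = 113.82 / 2
A = 56.91
56.91 mm^2


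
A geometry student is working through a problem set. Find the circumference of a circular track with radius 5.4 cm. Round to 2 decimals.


Shape: circle
Radius r = 5.4 cm
Formula: C = 2 * pi * r
C = 2 * pi * 5.4
C = 10.8 * pi
C = 33.93
33.93 cm


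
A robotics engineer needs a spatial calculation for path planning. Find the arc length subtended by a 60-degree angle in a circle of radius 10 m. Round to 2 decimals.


Shape: circular arc
Radius r = 10 m, Angle = 60 degrees
Formula: L = (angle/360) * 2 * pi * r
2 * pi * r = 20 * pi
L = (60/360) * 20 * pi
L = 3.333333 * pi
L = 10.47
10.47 m


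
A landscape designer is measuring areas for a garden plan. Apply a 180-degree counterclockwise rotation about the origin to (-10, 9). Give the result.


Transformation: rotation about the origin
Original point: (-10, 9)
Rule for 180 deg: (x, y) -> (-x, -y)
Apply: (-10, 9) -> (10, -9)
(10, -9)


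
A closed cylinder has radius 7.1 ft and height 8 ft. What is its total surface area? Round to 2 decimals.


Shape: closed cylinder
Radius r = 7.1 ft, Height h = 8 ft
Formula: SA = 2*pi*r^2 + 2*pi*r*h = 2*pi*r*(r + h)
r + h = 15.1
2 * r * (r + h) = 2 * 7.1 * 15.1 = 214.42
SA = 214.42 * pi
SA = 673.62
673.62 ft^2


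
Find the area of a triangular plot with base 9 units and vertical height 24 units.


Shape: triangle
Base b = 9 units, Height h = 24 units
Formula: A = (1/2) * b * h
A = 0.5 * 9 * 24
A = 0.5 * 216
A = 108
108 units^2


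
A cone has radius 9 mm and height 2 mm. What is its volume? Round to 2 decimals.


Shape: cone
Radius r = 9 mm, Height h = 2 mm
Formula: V = (1/3) * pi * r^2 * h
r^2 = 81
pi * r^2 * h = pi * 81 * 2 = 162 * pi
V = 162 * pi / 3
V = 169.65
169.65 mm^3


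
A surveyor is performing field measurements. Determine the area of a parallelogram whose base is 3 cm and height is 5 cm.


Shape: parallelogram
Base b = 3 cm, Height h = 5 cm
Formula: A = b * h
A = 3 * 5
A = 15
15 cm^2


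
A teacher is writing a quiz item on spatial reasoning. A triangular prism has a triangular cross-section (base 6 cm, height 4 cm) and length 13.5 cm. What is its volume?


Shape: triangular prism
Triangle base = 6 cm, triangle height = 4 cm, prism length L = 13.5 cm
Formula: V = (1/2 * b * h_tri) * L
Cross-section area = 0.5 * 6 * 4 = 12
V = 12 * 13.5
V = 162
162 cm^3
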